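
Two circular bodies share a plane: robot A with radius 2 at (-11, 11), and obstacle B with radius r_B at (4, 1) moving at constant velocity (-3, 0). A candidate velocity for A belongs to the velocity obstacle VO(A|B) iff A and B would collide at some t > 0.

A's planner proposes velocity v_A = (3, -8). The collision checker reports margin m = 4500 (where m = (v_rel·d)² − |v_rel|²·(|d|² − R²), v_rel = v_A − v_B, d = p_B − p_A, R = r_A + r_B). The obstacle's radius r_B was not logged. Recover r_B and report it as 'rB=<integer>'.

m = 4500
d = (15, -10);  v_rel = (6, -8),  |v_rel|² = 100
v_rel×d = (6)·(-10) − (-8)·(15) = 60
since m = R²·100 − 60²:  R² = (3600 + 4500) / 100 = 81
R = √81 = 9  ⇒  r_B = 9 − 2 = 7

rB=7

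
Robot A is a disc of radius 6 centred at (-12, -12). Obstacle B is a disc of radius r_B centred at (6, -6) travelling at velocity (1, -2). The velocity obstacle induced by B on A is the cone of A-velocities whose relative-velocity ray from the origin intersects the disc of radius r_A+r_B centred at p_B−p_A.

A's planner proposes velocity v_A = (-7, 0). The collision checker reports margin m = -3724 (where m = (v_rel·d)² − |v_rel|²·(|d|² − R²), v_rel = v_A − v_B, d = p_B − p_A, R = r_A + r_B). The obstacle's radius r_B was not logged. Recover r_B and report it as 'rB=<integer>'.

m = -3724
d = (18, 6);  v_rel = (-8, 2),  |v_rel|² = 68
v_rel×d = (-8)·(6) − (2)·(18) = -84
since m = R²·68 − (-84)²:  R² = (7056 + -3724) / 68 = 49
R = √49 = 7  ⇒  r_B = 7 − 6 = 1

rB=1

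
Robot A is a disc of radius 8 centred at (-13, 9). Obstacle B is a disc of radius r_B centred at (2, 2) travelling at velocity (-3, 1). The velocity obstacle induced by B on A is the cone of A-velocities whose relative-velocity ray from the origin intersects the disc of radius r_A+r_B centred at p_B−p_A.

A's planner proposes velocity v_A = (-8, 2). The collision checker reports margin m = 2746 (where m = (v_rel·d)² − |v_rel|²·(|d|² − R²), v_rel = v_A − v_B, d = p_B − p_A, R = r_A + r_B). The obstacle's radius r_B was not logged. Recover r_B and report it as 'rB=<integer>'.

m = 2746
d = (15, -7);  v_rel = (-5, 1),  |v_rel|² = 26
v_rel×d = (-5)·(-7) − (1)·(15) = 20
since m = R²·26 − 20²:  R² = (400 + 2746) / 26 = 121
R = √121 = 11  ⇒  r_B = 11 − 8 = 3

rB=3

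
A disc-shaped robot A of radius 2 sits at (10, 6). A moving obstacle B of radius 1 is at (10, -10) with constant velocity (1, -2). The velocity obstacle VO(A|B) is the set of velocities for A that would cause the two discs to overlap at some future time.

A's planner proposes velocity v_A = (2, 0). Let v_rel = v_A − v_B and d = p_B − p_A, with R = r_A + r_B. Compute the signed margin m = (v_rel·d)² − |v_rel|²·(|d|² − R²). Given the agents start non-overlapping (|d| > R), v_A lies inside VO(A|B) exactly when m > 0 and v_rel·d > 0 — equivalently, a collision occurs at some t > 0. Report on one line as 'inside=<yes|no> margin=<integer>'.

d = (0, -16),  |d|² = 256;  R = 2+1 = 3,  c = 256−3² = 247
v_rel = (1, 2),  |v_rel|² = 5;  v_rel·d = (1)·(0) + (2)·(-16) = -32
5·t² + 64·t + 247 = 0  ⇒  m = (-32)² − 5·247 = -211
m = -211 < 0,  v_rel·d = -32 < 0  ⇒  outside

inside=no margin=-211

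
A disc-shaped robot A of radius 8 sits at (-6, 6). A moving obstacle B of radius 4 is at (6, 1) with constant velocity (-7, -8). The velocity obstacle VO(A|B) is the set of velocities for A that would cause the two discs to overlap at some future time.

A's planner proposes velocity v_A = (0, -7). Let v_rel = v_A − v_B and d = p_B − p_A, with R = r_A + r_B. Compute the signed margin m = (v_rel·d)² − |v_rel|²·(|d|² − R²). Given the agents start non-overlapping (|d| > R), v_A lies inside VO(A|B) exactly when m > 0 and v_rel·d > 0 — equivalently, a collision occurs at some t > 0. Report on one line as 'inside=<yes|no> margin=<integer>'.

d = (12, -5),  |d|² = 169;  R = 8+4 = 12,  c = 169−12² = 25
v_rel = (7, 1),  |v_rel|² = 50;  v_rel·d = (7)·(12) + (1)·(-5) = 79
50·t² − 158·t + 25 = 0  ⇒  m = 79² − 50·25 = 4991
m = 4991 > 0,  v_rel·d = 79 > 0  ⇒  inside

inside=yes margin=4991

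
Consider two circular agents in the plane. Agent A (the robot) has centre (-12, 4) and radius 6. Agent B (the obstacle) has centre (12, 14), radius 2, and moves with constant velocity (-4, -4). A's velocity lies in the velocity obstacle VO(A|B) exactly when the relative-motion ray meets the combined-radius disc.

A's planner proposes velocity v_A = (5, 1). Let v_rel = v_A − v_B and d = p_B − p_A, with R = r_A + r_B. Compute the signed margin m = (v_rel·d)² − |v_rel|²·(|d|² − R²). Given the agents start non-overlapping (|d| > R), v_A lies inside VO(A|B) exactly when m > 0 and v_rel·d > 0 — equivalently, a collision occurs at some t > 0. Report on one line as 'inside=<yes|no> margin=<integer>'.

d = (24, 10),  |d|² = 676;  R = 6+2 = 8,  c = 676−8² = 612
v_rel = (9, 5),  |v_rel|² = 106;  v_rel·d = (9)·(24) + (5)·(10) = 266
106·t² − 532·t + 612 = 0  ⇒  m = 266² − 106·612 = 5884
m = 5884 > 0,  v_rel·d = 266 > 0  ⇒  inside

inside=yes margin=5884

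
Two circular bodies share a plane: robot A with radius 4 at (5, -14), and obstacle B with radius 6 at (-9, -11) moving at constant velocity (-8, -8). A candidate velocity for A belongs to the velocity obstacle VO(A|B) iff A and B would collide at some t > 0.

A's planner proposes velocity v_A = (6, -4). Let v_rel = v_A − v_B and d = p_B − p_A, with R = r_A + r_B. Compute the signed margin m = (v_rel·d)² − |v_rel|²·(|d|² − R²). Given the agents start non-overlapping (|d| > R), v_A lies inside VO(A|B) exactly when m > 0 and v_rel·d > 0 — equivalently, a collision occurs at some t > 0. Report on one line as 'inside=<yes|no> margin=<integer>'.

d = (-14, 3),  |d|² = 205;  R = 4+6 = 10,  c = 205−10² = 105
v_rel = (14, 4),  |v_rel|² = 212;  v_rel·d = (14)·(-14) + (4)·(3) = -184
212·t² + 368·t + 105 = 0  ⇒  m = (-184)² − 212·105 = 11596
m = 11596 > 0,  v_rel·d = -184 < 0  ⇒  outside

inside=no margin=11596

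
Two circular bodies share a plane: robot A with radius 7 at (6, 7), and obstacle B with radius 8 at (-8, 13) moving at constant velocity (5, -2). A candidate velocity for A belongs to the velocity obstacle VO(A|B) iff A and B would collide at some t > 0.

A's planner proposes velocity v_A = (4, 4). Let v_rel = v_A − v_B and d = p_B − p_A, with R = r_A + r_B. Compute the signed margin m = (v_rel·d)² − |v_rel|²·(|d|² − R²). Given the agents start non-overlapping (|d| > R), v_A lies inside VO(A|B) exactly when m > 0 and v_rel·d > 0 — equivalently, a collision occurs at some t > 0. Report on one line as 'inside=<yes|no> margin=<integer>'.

d = (-14, 6),  |d|² = 232;  R = 7+8 = 15,  c = 232−15² = 7
v_rel = (-1, 6),  |v_rel|² = 37;  v_rel·d = (-1)·(-14) + (6)·(6) = 50
37·t² − 100·t + 7 = 0  ⇒  m = 50² − 37·7 = 2241
m = 2241 > 0,  v_rel·d = 50 > 0  ⇒  inside

inside=yes margin=2241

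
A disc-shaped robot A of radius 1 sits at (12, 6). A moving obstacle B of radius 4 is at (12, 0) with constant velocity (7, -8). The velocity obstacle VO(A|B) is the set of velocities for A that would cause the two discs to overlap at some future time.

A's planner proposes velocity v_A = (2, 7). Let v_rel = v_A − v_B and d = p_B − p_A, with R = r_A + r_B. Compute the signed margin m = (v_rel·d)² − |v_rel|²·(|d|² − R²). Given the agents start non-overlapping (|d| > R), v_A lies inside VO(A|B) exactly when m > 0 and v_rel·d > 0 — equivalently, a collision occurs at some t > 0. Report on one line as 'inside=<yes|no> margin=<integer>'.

d = (0, -6),  |d|² = 36;  R = 1+4 = 5,  c = 36−5² = 11
v_rel = (-5, 15),  |v_rel|² = 250;  v_rel·d = (-5)·(0) + (15)·(-6) = -90
250·t² + 180·t + 11 = 0  ⇒  m = (-90)² − 250·11 = 5350
m = 5350 > 0,  v_rel·d = -90 < 0  ⇒  outside

inside=no margin=5350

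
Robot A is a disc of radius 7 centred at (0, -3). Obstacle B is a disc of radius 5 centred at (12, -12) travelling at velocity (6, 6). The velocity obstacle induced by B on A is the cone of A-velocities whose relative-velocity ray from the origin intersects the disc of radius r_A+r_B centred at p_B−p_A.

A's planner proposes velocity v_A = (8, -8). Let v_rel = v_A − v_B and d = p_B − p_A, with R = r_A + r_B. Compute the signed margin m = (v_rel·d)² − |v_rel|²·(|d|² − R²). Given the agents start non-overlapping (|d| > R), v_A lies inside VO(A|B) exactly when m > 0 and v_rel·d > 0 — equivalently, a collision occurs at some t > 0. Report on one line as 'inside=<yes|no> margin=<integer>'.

d = (12, -9),  |d|² = 225;  R = 7+5 = 12,  c = 225−12² = 81
v_rel = (2, -14),  |v_rel|² = 200;  v_rel·d = (2)·(12) + (-14)·(-9) = 150
200·t² − 300·t + 81 = 0  ⇒  m = 150² − 200·81 = 6300
m = 6300 > 0,  v_rel·d = 150 > 0  ⇒  inside

inside=yes margin=6300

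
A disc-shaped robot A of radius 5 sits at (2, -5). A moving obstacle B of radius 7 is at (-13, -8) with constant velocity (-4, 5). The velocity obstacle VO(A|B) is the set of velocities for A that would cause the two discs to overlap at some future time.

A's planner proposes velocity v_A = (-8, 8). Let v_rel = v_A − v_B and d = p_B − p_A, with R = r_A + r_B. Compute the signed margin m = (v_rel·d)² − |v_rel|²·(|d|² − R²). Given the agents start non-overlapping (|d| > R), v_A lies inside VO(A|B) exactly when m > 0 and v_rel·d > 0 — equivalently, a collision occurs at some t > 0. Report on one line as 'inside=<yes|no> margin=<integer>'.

d = (-15, -3),  |d|² = 234;  R = 5+7 = 12,  c = 234−12² = 90
v_rel = (-4, 3),  |v_rel|² = 25;  v_rel·d = (-4)·(-15) + (3)·(-3) = 51
25·t² − 102·t + 90 = 0  ⇒  m = 51² − 25·90 = 351
m = 351 > 0,  v_rel·d = 51 > 0  ⇒  inside

inside=yes margin=351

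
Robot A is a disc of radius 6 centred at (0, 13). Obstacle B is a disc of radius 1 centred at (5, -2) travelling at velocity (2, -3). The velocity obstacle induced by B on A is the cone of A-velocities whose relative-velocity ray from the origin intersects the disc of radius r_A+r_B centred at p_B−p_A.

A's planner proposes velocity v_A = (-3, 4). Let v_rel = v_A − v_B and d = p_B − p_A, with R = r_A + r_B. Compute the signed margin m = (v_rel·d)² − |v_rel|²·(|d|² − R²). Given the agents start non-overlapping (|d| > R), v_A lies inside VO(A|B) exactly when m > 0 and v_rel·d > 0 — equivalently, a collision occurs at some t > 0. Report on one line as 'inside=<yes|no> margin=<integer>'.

d = (5, -15),  |d|² = 250;  R = 6+1 = 7,  c = 250−7² = 201
v_rel = (-5, 7),  |v_rel|² = 74;  v_rel·d = (-5)·(5) + (7)·(-15) = -130
74·t² + 260·t + 201 = 0  ⇒  m = (-130)² − 74·201 = 2026
m = 2026 > 0,  v_rel·d = -130 < 0  ⇒  outside

inside=no margin=2026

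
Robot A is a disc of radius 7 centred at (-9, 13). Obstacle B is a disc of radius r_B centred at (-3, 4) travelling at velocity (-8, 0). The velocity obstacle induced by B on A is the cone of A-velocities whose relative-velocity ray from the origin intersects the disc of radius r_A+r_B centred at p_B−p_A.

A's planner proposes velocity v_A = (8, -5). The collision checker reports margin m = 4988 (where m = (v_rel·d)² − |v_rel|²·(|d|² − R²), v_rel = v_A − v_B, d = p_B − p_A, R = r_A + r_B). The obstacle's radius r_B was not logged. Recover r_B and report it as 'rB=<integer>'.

m = 4988
d = (6, -9);  v_rel = (16, -5),  |v_rel|² = 281
v_rel×d = (16)·(-9) − (-5)·(6) = -114
since m = R²·281 − (-114)²:  R² = (12996 + 4988) / 281 = 64
R = √64 = 8  ⇒  r_B = 8 − 7 = 1

rB=1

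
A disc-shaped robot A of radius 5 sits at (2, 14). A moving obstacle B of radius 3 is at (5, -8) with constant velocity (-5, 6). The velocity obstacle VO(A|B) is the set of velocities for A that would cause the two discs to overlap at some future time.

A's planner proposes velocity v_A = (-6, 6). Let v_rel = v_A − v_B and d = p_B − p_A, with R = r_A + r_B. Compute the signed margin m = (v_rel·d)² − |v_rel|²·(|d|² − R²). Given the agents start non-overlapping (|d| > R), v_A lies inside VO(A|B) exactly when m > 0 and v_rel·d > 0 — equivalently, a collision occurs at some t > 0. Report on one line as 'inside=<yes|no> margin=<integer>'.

d = (3, -22),  |d|² = 493;  R = 5+3 = 8,  c = 493−8² = 429
v_rel = (-1, 0),  |v_rel|² = 1;  v_rel·d = (-1)·(3) + (0)·(-22) = -3
1·t² + 6·t + 429 = 0  ⇒  m = (-3)² − 1·429 = -420
m = -420 < 0,  v_rel·d = -3 < 0  ⇒  outside

inside=no margin=-420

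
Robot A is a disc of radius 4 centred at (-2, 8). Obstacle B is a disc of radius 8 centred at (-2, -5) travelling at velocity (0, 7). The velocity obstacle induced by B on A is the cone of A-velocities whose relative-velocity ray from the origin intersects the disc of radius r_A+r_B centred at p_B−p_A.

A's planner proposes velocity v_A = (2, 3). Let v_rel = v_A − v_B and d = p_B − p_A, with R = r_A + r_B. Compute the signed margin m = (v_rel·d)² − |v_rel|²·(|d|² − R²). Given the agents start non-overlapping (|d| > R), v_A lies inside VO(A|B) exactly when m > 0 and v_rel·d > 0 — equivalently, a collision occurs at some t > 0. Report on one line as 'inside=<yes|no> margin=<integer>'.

d = (0, -13),  |d|² = 169;  R = 4+8 = 12,  c = 169−12² = 25
v_rel = (2, -4),  |v_rel|² = 20;  v_rel·d = (2)·(0) + (-4)·(-13) = 52
20·t² − 104·t + 25 = 0  ⇒  m = 52² − 20·25 = 2204
m = 2204 > 0,  v_rel·d = 52 > 0  ⇒  inside

inside=yes margin=2204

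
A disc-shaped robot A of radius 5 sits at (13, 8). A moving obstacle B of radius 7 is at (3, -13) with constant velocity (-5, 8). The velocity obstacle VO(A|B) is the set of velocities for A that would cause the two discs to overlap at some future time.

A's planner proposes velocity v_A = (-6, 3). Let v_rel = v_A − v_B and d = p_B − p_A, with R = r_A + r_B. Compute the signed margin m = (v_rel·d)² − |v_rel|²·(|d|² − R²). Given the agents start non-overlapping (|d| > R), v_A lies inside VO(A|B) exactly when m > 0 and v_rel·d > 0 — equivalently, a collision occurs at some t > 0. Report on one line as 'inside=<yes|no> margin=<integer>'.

d = (-10, -21),  |d|² = 541;  R = 5+7 = 12,  c = 541−12² = 397
v_rel = (-1, -5),  |v_rel|² = 26;  v_rel·d = (-1)·(-10) + (-5)·(-21) = 115
26·t² − 230·t + 397 = 0  ⇒  m = 115² − 26·397 = 2903
m = 2903 > 0,  v_rel·d = 115 > 0  ⇒  inside

inside=yes margin=2903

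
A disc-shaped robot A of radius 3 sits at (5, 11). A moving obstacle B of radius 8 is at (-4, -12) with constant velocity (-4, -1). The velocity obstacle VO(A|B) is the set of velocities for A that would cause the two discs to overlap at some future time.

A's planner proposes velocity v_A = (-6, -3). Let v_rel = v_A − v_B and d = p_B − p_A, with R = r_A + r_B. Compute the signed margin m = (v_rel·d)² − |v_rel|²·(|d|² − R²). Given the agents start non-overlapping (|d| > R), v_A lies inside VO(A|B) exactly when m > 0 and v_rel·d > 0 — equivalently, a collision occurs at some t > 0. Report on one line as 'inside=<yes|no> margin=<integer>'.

d = (-9, -23),  |d|² = 610;  R = 3+8 = 11,  c = 610−11² = 489
v_rel = (-2, -2),  |v_rel|² = 8;  v_rel·d = (-2)·(-9) + (-2)·(-23) = 64
8·t² − 128·t + 489 = 0  ⇒  m = 64² − 8·489 = 184
m = 184 > 0,  v_rel·d = 64 > 0  ⇒  inside

inside=yes margin=184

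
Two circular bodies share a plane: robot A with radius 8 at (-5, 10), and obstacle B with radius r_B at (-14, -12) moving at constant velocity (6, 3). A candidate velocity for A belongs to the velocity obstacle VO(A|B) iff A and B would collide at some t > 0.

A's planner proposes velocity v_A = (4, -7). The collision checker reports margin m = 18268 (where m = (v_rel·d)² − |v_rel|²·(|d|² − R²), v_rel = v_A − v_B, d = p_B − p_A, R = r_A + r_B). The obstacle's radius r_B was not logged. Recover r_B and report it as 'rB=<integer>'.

m = 18268
d = (-9, -22);  v_rel = (-2, -10),  |v_rel|² = 104
v_rel×d = (-2)·(-22) − (-10)·(-9) = -46
since m = R²·104 − (-46)²:  R² = (2116 + 18268) / 104 = 196
R = √196 = 14  ⇒  r_B = 14 − 8 = 6

rB=6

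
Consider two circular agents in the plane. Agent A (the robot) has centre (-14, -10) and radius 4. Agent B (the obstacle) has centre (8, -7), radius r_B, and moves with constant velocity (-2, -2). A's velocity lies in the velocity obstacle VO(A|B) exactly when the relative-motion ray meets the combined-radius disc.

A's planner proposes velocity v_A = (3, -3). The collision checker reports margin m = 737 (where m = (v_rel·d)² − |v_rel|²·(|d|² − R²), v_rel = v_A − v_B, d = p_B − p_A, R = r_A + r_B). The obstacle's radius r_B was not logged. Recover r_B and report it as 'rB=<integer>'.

m = 737
d = (22, 3);  v_rel = (5, -1),  |v_rel|² = 26
v_rel×d = (5)·(3) − (-1)·(22) = 37
since m = R²·26 − 37²:  R² = (1369 + 737) / 26 = 81
R = √81 = 9  ⇒  r_B = 9 − 4 = 5

rB=5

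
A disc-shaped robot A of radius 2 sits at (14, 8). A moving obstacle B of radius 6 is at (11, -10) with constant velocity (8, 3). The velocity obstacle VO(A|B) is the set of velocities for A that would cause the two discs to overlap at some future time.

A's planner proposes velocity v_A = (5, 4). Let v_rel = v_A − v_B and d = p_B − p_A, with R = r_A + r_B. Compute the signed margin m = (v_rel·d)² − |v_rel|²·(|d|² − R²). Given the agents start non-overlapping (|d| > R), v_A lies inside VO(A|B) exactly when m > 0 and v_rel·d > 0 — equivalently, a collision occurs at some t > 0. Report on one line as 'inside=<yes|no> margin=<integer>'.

d = (-3, -18),  |d|² = 333;  R = 2+6 = 8,  c = 333−8² = 269
v_rel = (-3, 1),  |v_rel|² = 10;  v_rel·d = (-3)·(-3) + (1)·(-18) = -9
10·t² + 18·t + 269 = 0  ⇒  m = (-9)² − 10·269 = -2609
m = -2609 < 0,  v_rel·d = -9 < 0  ⇒  outside

inside=no margin=-2609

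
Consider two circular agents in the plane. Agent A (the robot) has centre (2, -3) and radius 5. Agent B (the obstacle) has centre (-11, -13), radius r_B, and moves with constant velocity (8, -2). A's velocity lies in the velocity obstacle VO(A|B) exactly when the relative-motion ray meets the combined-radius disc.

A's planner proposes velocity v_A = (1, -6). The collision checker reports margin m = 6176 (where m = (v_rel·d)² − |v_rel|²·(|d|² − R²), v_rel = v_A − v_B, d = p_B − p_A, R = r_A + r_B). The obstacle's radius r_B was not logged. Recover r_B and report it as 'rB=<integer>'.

m = 6176
d = (-13, -10);  v_rel = (-7, -4),  |v_rel|² = 65
v_rel×d = (-7)·(-10) − (-4)·(-13) = 18
since m = R²·65 − 18²:  R² = (324 + 6176) / 65 = 100
R = √100 = 10  ⇒  r_B = 10 − 5 = 5

rB=5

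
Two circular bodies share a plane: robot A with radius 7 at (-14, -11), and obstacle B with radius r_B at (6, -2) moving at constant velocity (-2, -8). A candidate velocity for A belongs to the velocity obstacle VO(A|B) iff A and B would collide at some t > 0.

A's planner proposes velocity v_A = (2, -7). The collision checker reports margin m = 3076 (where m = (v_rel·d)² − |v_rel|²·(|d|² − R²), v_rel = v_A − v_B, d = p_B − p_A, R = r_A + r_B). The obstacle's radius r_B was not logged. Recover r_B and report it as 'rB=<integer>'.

m = 3076
d = (20, 9);  v_rel = (4, 1),  |v_rel|² = 17
v_rel×d = (4)·(9) − (1)·(20) = 16
since m = R²·17 − 16²:  R² = (256 + 3076) / 17 = 196
R = √196 = 14  ⇒  r_B = 14 − 7 = 7

rB=7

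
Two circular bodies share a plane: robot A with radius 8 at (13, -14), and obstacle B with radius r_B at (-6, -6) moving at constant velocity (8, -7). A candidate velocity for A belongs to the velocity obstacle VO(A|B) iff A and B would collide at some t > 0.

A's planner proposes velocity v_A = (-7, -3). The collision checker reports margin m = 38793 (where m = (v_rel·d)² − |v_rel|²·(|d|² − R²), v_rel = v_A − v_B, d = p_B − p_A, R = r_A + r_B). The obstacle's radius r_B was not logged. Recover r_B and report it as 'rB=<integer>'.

m = 38793
d = (-19, 8);  v_rel = (-15, 4),  |v_rel|² = 241
v_rel×d = (-15)·(8) − (4)·(-19) = -44
since m = R²·241 − (-44)²:  R² = (1936 + 38793) / 241 = 169
R = √169 = 13  ⇒  r_B = 13 − 8 = 5

rB=5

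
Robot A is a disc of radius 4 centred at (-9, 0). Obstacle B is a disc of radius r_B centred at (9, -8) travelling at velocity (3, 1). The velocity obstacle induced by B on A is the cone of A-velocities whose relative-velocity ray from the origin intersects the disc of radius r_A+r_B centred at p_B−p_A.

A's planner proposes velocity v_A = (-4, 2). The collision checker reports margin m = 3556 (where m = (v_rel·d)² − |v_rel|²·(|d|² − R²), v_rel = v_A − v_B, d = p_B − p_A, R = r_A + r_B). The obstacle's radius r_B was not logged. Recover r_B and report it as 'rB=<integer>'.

m = 3556
d = (18, -8);  v_rel = (-7, 1),  |v_rel|² = 50
v_rel×d = (-7)·(-8) − (1)·(18) = 38
since m = R²·50 − 38²:  R² = (1444 + 3556) / 50 = 100
R = √100 = 10  ⇒  r_B = 10 − 4 = 6

rB=6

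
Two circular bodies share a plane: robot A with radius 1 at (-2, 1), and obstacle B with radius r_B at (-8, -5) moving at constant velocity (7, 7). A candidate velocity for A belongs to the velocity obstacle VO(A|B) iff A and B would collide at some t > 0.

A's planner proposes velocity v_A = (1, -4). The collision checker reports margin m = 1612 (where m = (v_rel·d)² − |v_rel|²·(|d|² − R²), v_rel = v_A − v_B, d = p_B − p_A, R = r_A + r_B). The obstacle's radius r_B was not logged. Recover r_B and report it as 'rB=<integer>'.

m = 1612
d = (-6, -6);  v_rel = (-6, -11),  |v_rel|² = 157
v_rel×d = (-6)·(-6) − (-11)·(-6) = -30
since m = R²·157 − (-30)²:  R² = (900 + 1612) / 157 = 16
R = √16 = 4  ⇒  r_B = 4 − 1 = 3

rB=3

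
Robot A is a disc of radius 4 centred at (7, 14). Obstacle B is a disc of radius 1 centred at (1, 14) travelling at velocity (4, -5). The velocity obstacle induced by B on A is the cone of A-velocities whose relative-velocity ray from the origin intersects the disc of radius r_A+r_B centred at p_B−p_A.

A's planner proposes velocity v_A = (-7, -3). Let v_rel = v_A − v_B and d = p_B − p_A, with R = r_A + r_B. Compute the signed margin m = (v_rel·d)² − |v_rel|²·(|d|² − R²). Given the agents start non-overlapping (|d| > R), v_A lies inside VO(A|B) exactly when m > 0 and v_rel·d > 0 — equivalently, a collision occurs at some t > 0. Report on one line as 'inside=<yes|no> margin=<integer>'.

d = (-6, 0),  |d|² = 36;  R = 4+1 = 5,  c = 36−5² = 11
v_rel = (-11, 2),  |v_rel|² = 125;  v_rel·d = (-11)·(-6) + (2)·(0) = 66
125·t² − 132·t + 11 = 0  ⇒  m = 66² − 125·11 = 2981
m = 2981 > 0,  v_rel·d = 66 > 0  ⇒  inside

inside=yes margin=2981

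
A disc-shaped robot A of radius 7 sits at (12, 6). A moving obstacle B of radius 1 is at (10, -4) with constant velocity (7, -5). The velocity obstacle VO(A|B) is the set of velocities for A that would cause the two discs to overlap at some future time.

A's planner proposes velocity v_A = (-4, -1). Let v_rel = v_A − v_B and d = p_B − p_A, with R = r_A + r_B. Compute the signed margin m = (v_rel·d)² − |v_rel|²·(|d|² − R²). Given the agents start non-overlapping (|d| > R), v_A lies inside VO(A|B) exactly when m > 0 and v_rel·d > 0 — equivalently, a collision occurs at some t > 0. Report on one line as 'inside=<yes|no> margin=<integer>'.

d = (-2, -10),  |d|² = 104;  R = 7+1 = 8,  c = 104−8² = 40
v_rel = (-11, 4),  |v_rel|² = 137;  v_rel·d = (-11)·(-2) + (4)·(-10) = -18
137·t² + 36·t + 40 = 0  ⇒  m = (-18)² − 137·40 = -5156
m = -5156 < 0,  v_rel·d = -18 < 0  ⇒  outside

inside=no margin=-5156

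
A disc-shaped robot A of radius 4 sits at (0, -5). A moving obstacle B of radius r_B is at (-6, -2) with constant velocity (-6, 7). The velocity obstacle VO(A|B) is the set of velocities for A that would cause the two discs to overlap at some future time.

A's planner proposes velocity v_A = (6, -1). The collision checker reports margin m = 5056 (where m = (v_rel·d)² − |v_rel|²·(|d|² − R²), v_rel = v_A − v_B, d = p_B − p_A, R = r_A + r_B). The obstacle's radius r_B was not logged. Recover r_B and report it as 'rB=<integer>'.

m = 5056
d = (-6, 3);  v_rel = (12, -8),  |v_rel|² = 208
v_rel×d = (12)·(3) − (-8)·(-6) = -12
since m = R²·208 − (-12)²:  R² = (144 + 5056) / 208 = 25
R = √25 = 5  ⇒  r_B = 5 − 4 = 1

rB=1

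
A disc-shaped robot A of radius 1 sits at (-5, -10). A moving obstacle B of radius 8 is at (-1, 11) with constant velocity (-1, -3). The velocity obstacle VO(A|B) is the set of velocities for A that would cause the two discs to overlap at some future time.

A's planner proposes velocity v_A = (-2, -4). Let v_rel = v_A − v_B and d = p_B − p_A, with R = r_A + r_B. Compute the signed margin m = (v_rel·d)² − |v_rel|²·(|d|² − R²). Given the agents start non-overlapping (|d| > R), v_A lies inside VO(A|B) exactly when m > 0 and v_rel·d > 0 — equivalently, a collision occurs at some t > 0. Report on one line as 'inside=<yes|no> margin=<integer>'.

d = (4, 21),  |d|² = 457;  R = 1+8 = 9,  c = 457−9² = 376
v_rel = (-1, -1),  |v_rel|² = 2;  v_rel·d = (-1)·(4) + (-1)·(21) = -25
2·t² + 50·t + 376 = 0  ⇒  m = (-25)² − 2·376 = -127
m = -127 < 0,  v_rel·d = -25 < 0  ⇒  outside

inside=no margin=-127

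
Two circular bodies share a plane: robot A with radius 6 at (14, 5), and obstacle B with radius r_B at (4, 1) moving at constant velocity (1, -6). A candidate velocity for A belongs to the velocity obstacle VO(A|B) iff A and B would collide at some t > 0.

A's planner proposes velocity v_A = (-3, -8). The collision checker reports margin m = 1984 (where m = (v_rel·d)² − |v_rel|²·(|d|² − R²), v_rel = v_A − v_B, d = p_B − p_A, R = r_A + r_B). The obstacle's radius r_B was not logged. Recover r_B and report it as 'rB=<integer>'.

m = 1984
d = (-10, -4);  v_rel = (-4, -2),  |v_rel|² = 20
v_rel×d = (-4)·(-4) − (-2)·(-10) = -4
since m = R²·20 − (-4)²:  R² = (16 + 1984) / 20 = 100
R = √100 = 10  ⇒  r_B = 10 − 6 = 4

rB=4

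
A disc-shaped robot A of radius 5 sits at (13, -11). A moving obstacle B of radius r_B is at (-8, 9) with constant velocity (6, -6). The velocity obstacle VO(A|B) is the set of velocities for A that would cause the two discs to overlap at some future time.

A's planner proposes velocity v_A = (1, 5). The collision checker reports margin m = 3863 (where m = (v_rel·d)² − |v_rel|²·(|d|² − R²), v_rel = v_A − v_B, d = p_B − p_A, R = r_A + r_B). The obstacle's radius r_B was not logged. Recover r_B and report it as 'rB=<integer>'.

m = 3863
d = (-21, 20);  v_rel = (-5, 11),  |v_rel|² = 146
v_rel×d = (-5)·(20) − (11)·(-21) = 131
since m = R²·146 − 131²:  R² = (17161 + 3863) / 146 = 144
R = √144 = 12  ⇒  r_B = 12 − 5 = 7

rB=7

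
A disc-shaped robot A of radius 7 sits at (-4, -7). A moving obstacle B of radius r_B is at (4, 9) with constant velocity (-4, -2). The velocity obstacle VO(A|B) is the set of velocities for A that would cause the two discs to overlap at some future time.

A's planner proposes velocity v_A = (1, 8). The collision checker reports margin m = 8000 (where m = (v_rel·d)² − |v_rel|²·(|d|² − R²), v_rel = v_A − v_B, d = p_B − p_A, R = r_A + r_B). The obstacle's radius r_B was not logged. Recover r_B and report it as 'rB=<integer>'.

m = 8000
d = (8, 16);  v_rel = (5, 10),  |v_rel|² = 125
v_rel×d = (5)·(16) − (10)·(8) = 0
since m = R²·125 − 0²:  R² = (0 + 8000) / 125 = 64
R = √64 = 8  ⇒  r_B = 8 − 7 = 1

rB=1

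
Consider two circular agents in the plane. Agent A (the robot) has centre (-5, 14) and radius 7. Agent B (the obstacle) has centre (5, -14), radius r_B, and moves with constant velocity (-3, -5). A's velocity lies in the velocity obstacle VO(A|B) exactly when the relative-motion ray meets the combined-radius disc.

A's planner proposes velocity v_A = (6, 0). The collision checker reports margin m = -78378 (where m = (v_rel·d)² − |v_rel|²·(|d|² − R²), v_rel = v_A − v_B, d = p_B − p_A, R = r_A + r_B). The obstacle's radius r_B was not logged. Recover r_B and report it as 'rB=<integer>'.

m = -78378
d = (10, -28);  v_rel = (9, 5),  |v_rel|² = 106
v_rel×d = (9)·(-28) − (5)·(10) = -302
since m = R²·106 − (-302)²:  R² = (91204 + -78378) / 106 = 121
R = √121 = 11  ⇒  r_B = 11 − 7 = 4

rB=4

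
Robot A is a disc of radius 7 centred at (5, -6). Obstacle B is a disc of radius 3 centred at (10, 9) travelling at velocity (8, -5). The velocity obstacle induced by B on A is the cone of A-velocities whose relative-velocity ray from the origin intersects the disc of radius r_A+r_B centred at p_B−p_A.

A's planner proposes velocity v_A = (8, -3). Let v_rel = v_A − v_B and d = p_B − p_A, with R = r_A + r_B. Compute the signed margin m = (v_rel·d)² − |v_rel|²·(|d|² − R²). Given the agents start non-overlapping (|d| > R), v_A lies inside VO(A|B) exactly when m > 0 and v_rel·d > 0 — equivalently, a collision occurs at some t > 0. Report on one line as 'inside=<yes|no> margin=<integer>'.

d = (5, 15),  |d|² = 250;  R = 7+3 = 10,  c = 250−10² = 150
v_rel = (0, 2),  |v_rel|² = 4;  v_rel·d = (0)·(5) + (2)·(15) = 30
4·t² − 60·t + 150 = 0  ⇒  m = 30² − 4·150 = 300
m = 300 > 0,  v_rel·d = 30 > 0  ⇒  inside

inside=yes margin=300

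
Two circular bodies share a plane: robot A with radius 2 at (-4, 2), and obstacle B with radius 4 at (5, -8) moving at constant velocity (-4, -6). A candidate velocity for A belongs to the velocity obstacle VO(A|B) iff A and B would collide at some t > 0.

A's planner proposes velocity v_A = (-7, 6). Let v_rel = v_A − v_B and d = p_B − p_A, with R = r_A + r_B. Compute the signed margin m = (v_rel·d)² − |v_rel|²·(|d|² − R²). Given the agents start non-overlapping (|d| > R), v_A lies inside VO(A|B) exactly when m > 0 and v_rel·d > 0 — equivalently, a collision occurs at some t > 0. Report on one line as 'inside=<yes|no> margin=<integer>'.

d = (9, -10),  |d|² = 181;  R = 2+4 = 6,  c = 181−6² = 145
v_rel = (-3, 12),  |v_rel|² = 153;  v_rel·d = (-3)·(9) + (12)·(-10) = -147
153·t² + 294·t + 145 = 0  ⇒  m = (-147)² − 153·145 = -576
m = -576 < 0,  v_rel·d = -147 < 0  ⇒  outside

inside=no margin=-576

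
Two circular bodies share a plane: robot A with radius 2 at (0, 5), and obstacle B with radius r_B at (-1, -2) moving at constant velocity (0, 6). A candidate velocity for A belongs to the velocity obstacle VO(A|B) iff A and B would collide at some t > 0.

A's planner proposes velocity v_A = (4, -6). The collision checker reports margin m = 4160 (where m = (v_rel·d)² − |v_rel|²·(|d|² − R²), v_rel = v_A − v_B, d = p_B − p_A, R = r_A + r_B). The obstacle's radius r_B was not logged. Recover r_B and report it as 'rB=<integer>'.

m = 4160
d = (-1, -7);  v_rel = (4, -12),  |v_rel|² = 160
v_rel×d = (4)·(-7) − (-12)·(-1) = -40
since m = R²·160 − (-40)²:  R² = (1600 + 4160) / 160 = 36
R = √36 = 6  ⇒  r_B = 6 − 2 = 4

rB=4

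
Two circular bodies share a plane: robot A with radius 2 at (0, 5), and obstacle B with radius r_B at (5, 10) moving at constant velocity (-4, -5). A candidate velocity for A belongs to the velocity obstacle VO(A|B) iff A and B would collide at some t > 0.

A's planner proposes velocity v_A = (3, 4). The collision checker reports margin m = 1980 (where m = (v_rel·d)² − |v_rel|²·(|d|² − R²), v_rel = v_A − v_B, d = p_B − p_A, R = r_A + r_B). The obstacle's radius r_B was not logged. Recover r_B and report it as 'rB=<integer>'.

m = 1980
d = (5, 5);  v_rel = (7, 9),  |v_rel|² = 130
v_rel×d = (7)·(5) − (9)·(5) = -10
since m = R²·130 − (-10)²:  R² = (100 + 1980) / 130 = 16
R = √16 = 4  ⇒  r_B = 4 − 2 = 2

rB=2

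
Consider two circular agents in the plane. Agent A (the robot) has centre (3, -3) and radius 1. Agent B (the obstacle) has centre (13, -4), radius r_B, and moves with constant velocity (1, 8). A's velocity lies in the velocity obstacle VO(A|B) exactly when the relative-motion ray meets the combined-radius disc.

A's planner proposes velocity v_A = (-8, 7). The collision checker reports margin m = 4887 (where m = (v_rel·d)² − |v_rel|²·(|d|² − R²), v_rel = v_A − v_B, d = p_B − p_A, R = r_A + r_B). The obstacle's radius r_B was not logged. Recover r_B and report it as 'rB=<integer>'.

m = 4887
d = (10, -1);  v_rel = (-9, -1),  |v_rel|² = 82
v_rel×d = (-9)·(-1) − (-1)·(10) = 19
since m = R²·82 − 19²:  R² = (361 + 4887) / 82 = 64
R = √64 = 8  ⇒  r_B = 8 − 1 = 7

rB=7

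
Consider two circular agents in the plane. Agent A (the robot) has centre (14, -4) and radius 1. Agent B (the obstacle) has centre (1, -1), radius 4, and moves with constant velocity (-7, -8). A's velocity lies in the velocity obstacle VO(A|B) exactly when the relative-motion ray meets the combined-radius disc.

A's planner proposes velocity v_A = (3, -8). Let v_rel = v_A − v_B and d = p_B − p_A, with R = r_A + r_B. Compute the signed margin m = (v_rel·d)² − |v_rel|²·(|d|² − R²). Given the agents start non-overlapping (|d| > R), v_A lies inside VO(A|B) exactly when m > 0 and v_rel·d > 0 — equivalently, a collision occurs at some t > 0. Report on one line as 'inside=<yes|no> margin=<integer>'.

d = (-13, 3),  |d|² = 178;  R = 1+4 = 5,  c = 178−5² = 153
v_rel = (10, 0),  |v_rel|² = 100;  v_rel·d = (10)·(-13) + (0)·(3) = -130
100·t² + 260·t + 153 = 0  ⇒  m = (-130)² − 100·153 = 1600
m = 1600 > 0,  v_rel·d = -130 < 0  ⇒  outside

inside=no margin=1600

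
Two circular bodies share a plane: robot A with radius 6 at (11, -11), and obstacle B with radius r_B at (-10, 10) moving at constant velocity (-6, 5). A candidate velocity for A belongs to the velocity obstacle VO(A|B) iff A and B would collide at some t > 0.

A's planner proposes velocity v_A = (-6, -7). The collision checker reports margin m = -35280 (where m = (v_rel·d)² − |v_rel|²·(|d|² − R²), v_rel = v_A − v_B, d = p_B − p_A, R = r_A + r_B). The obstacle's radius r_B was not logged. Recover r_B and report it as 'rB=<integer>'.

m = -35280
d = (-21, 21);  v_rel = (0, -12),  |v_rel|² = 144
v_rel×d = (0)·(21) − (-12)·(-21) = -252
since m = R²·144 − (-252)²:  R² = (63504 + -35280) / 144 = 196
R = √196 = 14  ⇒  r_B = 14 − 6 = 8

rB=8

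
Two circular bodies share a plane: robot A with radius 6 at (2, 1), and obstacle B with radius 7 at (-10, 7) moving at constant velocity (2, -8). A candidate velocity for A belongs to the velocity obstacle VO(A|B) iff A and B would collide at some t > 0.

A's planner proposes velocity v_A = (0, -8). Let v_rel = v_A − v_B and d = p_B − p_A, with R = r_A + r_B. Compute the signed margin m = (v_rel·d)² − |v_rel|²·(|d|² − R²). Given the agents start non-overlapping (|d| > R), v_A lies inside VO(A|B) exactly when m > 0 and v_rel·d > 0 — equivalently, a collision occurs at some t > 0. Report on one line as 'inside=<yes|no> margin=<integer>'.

d = (-12, 6),  |d|² = 180;  R = 6+7 = 13,  c = 180−13² = 11
v_rel = (-2, 0),  |v_rel|² = 4;  v_rel·d = (-2)·(-12) + (0)·(6) = 24
4·t² − 48·t + 11 = 0  ⇒  m = 24² − 4·11 = 532
m = 532 > 0,  v_rel·d = 24 > 0  ⇒  inside

inside=yes margin=532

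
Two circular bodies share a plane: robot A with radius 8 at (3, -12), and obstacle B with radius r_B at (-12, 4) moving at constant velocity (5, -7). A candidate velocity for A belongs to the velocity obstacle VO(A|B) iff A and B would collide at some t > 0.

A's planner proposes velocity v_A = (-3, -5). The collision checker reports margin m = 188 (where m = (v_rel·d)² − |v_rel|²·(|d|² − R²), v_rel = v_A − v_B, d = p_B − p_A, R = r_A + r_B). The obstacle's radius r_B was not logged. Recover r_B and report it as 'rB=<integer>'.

m = 188
d = (-15, 16);  v_rel = (-8, 2),  |v_rel|² = 68
v_rel×d = (-8)·(16) − (2)·(-15) = -98
since m = R²·68 − (-98)²:  R² = (9604 + 188) / 68 = 144
R = √144 = 12  ⇒  r_B = 12 − 8 = 4

rB=4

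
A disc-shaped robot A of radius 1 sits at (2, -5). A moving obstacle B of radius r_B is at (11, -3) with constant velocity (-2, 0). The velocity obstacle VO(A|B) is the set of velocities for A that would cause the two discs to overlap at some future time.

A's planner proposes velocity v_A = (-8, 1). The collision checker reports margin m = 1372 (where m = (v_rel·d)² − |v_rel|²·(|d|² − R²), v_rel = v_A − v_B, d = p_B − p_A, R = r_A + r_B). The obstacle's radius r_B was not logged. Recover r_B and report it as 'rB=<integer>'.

m = 1372
d = (9, 2);  v_rel = (-6, 1),  |v_rel|² = 37
v_rel×d = (-6)·(2) − (1)·(9) = -21
since m = R²·37 − (-21)²:  R² = (441 + 1372) / 37 = 49
R = √49 = 7  ⇒  r_B = 7 − 1 = 6

rB=6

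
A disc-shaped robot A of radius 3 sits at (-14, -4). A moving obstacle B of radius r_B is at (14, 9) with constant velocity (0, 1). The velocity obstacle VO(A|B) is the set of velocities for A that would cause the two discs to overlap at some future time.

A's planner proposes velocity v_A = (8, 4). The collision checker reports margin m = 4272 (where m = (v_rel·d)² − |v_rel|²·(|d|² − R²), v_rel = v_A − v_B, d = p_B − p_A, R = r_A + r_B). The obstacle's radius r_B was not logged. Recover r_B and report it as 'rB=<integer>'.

m = 4272
d = (28, 13);  v_rel = (8, 3),  |v_rel|² = 73
v_rel×d = (8)·(13) − (3)·(28) = 20
since m = R²·73 − 20²:  R² = (400 + 4272) / 73 = 64
R = √64 = 8  ⇒  r_B = 8 − 3 = 5

rB=5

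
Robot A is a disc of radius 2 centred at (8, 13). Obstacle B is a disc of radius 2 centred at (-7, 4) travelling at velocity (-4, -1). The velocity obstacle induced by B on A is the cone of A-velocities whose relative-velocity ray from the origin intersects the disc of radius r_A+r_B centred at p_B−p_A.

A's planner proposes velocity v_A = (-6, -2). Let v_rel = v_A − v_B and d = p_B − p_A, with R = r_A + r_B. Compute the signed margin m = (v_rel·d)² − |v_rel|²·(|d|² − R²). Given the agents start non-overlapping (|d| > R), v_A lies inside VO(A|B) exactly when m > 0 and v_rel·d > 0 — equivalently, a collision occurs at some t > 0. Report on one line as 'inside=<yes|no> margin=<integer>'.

d = (-15, -9),  |d|² = 306;  R = 2+2 = 4,  c = 306−4² = 290
v_rel = (-2, -1),  |v_rel|² = 5;  v_rel·d = (-2)·(-15) + (-1)·(-9) = 39
5·t² − 78·t + 290 = 0  ⇒  m = 39² − 5·290 = 71
m = 71 > 0,  v_rel·d = 39 > 0  ⇒  inside

inside=yes margin=71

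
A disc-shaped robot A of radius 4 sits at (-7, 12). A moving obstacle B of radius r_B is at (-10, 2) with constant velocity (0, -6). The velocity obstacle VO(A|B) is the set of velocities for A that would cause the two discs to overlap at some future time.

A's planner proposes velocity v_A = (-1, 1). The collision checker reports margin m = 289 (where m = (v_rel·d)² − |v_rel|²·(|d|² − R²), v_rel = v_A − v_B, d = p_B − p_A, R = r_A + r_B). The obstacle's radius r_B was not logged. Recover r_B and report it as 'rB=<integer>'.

m = 289
d = (-3, -10);  v_rel = (-1, 7),  |v_rel|² = 50
v_rel×d = (-1)·(-10) − (7)·(-3) = 31
since m = R²·50 − 31²:  R² = (961 + 289) / 50 = 25
R = √25 = 5  ⇒  r_B = 5 − 4 = 1

rB=1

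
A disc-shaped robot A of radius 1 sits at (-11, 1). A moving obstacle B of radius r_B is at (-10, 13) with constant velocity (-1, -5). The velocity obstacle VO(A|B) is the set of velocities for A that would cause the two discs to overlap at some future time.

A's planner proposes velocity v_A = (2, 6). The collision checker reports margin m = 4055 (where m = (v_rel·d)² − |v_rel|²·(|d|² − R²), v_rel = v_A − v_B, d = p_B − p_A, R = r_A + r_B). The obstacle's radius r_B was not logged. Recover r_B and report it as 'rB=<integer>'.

m = 4055
d = (1, 12);  v_rel = (3, 11),  |v_rel|² = 130
v_rel×d = (3)·(12) − (11)·(1) = 25
since m = R²·130 − 25²:  R² = (625 + 4055) / 130 = 36
R = √36 = 6  ⇒  r_B = 6 − 1 = 5

rB=5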